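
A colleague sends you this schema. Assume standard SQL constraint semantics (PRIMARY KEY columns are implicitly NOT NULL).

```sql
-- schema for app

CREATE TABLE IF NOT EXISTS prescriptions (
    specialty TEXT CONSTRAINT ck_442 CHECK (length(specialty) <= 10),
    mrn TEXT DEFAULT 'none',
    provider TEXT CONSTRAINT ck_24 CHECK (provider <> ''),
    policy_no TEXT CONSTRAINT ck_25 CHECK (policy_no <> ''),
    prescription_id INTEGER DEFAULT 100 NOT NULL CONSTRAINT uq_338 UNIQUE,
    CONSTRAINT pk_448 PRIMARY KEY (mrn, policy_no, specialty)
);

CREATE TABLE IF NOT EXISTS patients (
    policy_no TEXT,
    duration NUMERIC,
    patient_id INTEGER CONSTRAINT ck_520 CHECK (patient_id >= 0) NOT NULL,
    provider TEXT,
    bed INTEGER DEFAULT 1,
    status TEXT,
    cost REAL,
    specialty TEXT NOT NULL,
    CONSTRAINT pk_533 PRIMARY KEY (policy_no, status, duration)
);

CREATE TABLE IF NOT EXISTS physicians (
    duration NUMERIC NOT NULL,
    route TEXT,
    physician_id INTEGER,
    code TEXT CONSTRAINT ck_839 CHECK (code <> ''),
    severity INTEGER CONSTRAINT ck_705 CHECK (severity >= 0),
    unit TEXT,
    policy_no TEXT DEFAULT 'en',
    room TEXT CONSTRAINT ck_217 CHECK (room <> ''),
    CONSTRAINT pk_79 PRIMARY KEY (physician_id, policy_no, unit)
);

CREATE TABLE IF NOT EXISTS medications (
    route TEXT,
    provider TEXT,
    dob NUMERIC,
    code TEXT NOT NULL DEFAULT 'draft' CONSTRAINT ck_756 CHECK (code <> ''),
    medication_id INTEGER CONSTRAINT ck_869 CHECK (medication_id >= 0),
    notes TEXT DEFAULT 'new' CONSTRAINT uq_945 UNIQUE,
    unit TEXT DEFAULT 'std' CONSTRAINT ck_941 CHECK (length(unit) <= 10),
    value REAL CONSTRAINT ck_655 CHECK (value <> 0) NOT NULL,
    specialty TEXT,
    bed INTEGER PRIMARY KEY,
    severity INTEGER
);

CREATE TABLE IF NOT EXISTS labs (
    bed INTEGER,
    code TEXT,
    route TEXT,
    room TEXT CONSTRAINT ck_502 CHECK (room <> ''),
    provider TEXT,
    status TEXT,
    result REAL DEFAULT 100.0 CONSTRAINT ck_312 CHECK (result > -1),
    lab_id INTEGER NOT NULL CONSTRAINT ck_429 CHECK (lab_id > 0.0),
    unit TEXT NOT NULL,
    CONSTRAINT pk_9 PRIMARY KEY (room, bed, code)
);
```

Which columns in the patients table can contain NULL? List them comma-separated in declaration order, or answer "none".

- policy_no: part of the PRIMARY KEY, which implies NOT NULL → not nullable.
- duration: part of the PRIMARY KEY, which implies NOT NULL → not nullable.
- patient_id: declared NOT NULL → not nullable.
- provider: no NOT NULL constraint applies → nullable.
- bed: DEFAULT only fills an omitted column; an explicit NULL is still allowed → nullable.
- status: part of the PRIMARY KEY, which implies NOT NULL → not nullable.
- cost: no NOT NULL constraint applies → nullable.
- specialty: declared NOT NULL → not nullable.

provider, bed, cost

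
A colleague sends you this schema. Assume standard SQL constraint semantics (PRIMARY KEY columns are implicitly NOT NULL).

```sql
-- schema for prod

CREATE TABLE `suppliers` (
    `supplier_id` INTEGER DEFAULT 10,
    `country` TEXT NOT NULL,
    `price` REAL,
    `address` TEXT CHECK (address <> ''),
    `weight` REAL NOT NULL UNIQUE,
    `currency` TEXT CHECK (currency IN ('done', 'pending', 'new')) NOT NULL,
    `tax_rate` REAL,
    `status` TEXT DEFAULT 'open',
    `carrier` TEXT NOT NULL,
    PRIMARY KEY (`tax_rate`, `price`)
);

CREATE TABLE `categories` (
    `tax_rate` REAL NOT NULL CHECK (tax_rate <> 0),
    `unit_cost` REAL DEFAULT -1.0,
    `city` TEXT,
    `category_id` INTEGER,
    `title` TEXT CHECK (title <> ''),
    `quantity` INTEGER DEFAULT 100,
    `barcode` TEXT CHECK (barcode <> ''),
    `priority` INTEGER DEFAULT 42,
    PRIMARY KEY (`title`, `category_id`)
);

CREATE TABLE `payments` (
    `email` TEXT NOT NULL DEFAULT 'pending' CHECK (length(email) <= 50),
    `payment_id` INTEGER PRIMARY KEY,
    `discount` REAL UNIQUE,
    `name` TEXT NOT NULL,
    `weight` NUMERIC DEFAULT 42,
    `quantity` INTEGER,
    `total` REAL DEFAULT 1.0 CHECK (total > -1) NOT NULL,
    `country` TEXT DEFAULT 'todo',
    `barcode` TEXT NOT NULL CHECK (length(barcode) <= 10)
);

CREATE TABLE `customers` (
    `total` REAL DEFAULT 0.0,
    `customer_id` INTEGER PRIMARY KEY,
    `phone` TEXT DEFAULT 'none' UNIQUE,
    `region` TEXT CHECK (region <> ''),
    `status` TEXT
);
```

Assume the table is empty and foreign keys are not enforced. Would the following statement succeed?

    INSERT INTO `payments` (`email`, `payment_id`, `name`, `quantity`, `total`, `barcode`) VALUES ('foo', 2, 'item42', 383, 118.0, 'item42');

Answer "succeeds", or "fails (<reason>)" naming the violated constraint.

succeeds

NOT NULL columns: barcode is supplied; email is supplied; name is supplied; payment_id is supplied; total is supplied.
CHECK constraints: 'foo' satisfies (length(email) <= 50); 118.0 satisfies (total > -1); 'item42' satisfies (length(barcode) <= 10).
No constraint is violated.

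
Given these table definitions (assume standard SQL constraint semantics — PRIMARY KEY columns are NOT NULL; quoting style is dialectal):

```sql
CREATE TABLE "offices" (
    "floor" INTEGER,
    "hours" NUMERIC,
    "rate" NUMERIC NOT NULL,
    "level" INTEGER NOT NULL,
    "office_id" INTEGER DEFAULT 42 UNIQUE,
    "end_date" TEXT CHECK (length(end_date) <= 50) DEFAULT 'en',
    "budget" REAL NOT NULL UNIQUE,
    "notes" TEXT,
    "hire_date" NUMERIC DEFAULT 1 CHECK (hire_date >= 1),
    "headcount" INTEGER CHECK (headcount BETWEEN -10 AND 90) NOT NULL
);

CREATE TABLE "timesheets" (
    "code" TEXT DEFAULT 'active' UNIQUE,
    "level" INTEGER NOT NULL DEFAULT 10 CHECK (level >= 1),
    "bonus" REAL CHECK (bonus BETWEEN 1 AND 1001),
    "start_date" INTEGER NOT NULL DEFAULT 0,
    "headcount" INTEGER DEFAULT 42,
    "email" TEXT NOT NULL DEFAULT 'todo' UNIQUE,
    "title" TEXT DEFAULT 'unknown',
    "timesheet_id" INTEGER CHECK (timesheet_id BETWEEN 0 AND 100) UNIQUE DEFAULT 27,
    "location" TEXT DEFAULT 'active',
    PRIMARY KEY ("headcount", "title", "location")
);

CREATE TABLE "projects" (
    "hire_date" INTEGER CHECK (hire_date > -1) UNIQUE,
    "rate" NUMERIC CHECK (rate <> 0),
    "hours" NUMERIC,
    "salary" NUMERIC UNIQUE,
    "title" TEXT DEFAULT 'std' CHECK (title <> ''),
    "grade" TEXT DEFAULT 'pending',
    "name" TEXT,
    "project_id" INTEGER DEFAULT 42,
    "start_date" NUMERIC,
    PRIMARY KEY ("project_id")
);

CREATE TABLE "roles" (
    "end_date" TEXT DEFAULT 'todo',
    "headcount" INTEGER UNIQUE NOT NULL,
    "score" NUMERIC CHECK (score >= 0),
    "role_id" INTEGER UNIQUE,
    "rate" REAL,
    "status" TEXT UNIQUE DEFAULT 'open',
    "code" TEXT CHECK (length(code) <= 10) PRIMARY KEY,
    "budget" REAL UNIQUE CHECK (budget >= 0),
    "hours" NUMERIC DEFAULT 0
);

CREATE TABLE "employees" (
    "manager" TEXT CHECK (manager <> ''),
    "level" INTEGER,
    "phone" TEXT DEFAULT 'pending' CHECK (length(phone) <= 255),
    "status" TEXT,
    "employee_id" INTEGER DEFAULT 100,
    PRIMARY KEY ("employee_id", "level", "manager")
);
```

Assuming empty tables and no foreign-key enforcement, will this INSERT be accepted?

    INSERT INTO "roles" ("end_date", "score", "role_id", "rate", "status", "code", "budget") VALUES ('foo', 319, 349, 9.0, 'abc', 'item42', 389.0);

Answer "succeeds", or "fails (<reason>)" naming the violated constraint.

fails (NOT NULL on headcount)

headcount is omitted from the column list and has no DEFAULT, so it would receive NULL.
But headcount is declared NOT NULL.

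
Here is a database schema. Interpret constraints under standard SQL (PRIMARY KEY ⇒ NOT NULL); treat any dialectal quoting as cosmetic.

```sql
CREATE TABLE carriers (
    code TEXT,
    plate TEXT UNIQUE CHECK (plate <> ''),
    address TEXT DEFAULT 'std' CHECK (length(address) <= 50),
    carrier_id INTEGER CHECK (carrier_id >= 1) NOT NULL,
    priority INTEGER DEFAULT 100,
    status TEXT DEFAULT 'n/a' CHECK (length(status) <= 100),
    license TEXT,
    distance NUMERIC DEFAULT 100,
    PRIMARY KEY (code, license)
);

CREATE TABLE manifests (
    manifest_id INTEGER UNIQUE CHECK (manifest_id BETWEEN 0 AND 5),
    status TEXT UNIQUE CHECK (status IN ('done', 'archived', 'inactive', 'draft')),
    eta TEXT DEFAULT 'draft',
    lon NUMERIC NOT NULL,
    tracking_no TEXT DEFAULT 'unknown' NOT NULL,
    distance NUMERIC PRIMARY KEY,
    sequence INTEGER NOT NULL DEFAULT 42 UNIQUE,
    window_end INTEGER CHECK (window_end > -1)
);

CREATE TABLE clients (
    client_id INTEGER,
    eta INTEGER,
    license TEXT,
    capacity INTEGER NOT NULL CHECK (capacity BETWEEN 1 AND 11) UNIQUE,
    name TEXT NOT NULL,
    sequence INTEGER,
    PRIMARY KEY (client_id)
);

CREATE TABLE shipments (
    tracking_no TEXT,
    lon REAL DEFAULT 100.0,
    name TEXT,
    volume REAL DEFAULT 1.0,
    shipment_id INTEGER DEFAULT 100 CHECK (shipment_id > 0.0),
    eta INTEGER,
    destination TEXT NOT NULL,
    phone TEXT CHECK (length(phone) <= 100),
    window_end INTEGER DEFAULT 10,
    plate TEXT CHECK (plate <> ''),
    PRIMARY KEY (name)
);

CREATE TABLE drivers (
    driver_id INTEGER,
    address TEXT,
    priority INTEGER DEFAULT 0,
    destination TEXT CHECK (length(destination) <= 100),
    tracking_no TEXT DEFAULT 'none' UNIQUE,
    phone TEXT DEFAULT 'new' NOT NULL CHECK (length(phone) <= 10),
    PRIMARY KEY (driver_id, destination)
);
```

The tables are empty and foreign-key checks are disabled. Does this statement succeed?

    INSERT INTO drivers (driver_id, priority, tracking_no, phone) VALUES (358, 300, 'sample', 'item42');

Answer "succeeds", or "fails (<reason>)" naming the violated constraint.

fails (NOT NULL on destination)

destination is omitted from the column list and has no DEFAULT, so it would receive NULL.
But destination is part of the PRIMARY KEY (implied NOT NULL).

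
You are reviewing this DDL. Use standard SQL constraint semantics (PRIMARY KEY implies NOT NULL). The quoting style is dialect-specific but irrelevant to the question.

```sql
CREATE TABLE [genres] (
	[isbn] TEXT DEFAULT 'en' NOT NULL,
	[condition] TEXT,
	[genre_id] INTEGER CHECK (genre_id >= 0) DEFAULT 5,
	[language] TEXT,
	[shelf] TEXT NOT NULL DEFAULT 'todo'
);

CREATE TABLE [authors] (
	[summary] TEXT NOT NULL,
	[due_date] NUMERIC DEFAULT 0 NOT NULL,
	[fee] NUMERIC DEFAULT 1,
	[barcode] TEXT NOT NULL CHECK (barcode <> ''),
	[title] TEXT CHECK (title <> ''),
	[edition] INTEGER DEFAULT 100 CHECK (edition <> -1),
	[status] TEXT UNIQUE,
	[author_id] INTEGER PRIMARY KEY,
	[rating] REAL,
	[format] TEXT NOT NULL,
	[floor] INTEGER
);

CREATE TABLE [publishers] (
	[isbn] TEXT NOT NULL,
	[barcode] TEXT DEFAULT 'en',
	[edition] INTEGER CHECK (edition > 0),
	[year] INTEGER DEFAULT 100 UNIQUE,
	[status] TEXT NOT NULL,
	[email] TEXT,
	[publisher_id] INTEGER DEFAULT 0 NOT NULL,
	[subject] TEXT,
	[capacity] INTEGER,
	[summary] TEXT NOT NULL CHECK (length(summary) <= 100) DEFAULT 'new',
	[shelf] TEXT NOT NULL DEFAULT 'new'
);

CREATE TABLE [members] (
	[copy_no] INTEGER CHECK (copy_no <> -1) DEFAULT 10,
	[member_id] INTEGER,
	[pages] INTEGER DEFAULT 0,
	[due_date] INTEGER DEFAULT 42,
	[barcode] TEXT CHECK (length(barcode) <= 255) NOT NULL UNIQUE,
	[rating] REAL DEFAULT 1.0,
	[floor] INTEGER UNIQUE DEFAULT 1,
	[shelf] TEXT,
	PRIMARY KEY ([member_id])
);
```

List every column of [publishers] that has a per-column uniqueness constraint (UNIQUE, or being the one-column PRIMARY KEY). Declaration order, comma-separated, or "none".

year

- isbn: no UNIQUE or single-column PK constraint.
- barcode: no UNIQUE or single-column PK constraint.
- edition: no UNIQUE or single-column PK constraint.
- year: declared UNIQUE → unique.
- status: no UNIQUE or single-column PK constraint.
- email: no UNIQUE or single-column PK constraint.
- publisher_id: no UNIQUE or single-column PK constraint.
- subject: no UNIQUE or single-column PK constraint.
- capacity: no UNIQUE or single-column PK constraint.
- summary: no UNIQUE or single-column PK constraint.
- shelf: no UNIQUE or single-column PK constraint.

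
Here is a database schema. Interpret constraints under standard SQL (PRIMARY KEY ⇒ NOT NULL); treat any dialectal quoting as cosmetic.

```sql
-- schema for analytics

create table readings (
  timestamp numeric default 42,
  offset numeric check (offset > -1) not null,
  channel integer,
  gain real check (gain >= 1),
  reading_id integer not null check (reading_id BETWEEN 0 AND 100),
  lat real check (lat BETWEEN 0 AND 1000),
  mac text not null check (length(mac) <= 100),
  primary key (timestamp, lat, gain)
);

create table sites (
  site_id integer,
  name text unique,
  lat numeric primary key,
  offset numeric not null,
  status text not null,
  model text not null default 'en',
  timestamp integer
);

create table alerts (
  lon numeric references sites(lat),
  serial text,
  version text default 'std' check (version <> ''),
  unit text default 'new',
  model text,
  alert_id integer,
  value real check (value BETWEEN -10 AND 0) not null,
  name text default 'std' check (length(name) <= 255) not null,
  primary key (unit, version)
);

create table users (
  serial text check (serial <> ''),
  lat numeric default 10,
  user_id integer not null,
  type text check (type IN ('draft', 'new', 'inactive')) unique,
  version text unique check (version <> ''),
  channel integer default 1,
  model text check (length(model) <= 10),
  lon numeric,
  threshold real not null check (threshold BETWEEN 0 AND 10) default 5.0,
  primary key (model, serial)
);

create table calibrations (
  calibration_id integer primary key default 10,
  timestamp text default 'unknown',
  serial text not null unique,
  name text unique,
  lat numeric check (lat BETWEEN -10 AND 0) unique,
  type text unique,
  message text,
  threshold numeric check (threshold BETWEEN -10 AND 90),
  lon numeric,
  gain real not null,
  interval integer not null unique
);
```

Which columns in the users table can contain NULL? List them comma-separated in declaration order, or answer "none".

lat, type, version, channel, lon

- serial: part of the PRIMARY KEY, which implies NOT NULL → not nullable.
- lat: DEFAULT only fills an omitted column; an explicit NULL is still allowed → nullable.
- user_id: declared NOT NULL → not nullable.
- type: CHECK does not forbid NULL (a CHECK constraint passes when its expression is NULL) → nullable.
- version: CHECK does not forbid NULL (a CHECK constraint passes when its expression is NULL) → nullable.
- channel: DEFAULT only fills an omitted column; an explicit NULL is still allowed → nullable.
- model: part of the PRIMARY KEY, which implies NOT NULL → not nullable.
- lon: no NOT NULL constraint applies → nullable.
- threshold: declared NOT NULL → not nullable.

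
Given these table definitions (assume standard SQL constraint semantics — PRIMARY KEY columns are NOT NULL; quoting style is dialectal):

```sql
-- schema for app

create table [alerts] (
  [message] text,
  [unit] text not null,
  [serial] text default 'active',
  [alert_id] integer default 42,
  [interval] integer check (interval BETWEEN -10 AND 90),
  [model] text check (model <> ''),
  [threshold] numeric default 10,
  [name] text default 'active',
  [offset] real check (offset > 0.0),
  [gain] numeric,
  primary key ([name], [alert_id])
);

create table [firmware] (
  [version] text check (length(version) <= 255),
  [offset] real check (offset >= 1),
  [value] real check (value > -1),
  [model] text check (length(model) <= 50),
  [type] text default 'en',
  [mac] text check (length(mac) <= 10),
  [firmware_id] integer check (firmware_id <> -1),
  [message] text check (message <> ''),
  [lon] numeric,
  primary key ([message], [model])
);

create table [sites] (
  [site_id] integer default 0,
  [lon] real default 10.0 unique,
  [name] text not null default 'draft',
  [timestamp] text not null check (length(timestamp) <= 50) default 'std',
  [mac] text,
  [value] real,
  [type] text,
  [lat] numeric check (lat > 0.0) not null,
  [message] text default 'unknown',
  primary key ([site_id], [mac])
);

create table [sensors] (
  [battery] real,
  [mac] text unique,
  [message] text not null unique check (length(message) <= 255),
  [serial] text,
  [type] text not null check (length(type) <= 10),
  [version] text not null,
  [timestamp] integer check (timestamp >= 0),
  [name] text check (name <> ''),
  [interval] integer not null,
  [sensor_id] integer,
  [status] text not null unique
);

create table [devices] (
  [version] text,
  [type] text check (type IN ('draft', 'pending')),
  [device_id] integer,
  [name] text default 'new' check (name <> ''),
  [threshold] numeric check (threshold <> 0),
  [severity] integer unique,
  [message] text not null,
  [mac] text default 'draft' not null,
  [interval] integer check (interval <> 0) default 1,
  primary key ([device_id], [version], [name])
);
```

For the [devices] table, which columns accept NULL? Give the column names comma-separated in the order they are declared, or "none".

- version: part of the PRIMARY KEY, which implies NOT NULL → not nullable.
- type: CHECK does not forbid NULL (a CHECK constraint passes when its expression is NULL) → nullable.
- device_id: part of the PRIMARY KEY, which implies NOT NULL → not nullable.
- name: part of the PRIMARY KEY, which implies NOT NULL → not nullable.
- threshold: CHECK does not forbid NULL (a CHECK constraint passes when its expression is NULL) → nullable.
- severity: UNIQUE does not imply NOT NULL → nullable.
- message: declared NOT NULL → not nullable.
- mac: declared NOT NULL → not nullable.
- interval: CHECK does not forbid NULL (a CHECK constraint passes when its expression is NULL) → nullable.

type, threshold, severity, interval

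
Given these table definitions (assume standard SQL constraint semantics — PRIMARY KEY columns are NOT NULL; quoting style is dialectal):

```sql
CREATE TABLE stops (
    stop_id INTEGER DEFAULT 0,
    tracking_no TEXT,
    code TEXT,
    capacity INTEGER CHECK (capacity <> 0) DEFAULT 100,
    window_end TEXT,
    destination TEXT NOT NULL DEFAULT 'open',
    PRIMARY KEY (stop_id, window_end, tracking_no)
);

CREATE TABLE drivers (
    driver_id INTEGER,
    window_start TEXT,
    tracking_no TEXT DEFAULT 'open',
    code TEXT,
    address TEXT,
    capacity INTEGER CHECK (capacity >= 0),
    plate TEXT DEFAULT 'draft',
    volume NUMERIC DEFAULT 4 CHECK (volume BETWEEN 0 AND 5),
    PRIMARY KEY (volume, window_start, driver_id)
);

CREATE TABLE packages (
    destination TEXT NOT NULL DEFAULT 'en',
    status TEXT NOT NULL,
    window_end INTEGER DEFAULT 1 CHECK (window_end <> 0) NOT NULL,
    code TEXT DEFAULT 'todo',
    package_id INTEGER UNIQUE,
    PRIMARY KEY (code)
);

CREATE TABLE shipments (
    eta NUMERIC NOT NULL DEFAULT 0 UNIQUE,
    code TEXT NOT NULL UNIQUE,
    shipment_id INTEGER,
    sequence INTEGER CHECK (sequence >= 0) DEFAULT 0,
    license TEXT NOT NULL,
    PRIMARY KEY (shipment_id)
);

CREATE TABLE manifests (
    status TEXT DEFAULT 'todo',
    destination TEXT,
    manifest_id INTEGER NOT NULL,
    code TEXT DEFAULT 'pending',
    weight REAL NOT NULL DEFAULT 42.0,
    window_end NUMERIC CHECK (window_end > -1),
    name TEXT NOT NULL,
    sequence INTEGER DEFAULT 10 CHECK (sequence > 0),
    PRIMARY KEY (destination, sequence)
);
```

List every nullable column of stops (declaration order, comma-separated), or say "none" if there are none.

code, capacity

- stop_id: part of the PRIMARY KEY, which implies NOT NULL → not nullable.
- tracking_no: part of the PRIMARY KEY, which implies NOT NULL → not nullable.
- code: no NOT NULL constraint applies → nullable.
- capacity: CHECK does not forbid NULL (a CHECK constraint passes when its expression is NULL) → nullable.
- window_end: part of the PRIMARY KEY, which implies NOT NULL → not nullable.
- destination: declared NOT NULL → not nullable.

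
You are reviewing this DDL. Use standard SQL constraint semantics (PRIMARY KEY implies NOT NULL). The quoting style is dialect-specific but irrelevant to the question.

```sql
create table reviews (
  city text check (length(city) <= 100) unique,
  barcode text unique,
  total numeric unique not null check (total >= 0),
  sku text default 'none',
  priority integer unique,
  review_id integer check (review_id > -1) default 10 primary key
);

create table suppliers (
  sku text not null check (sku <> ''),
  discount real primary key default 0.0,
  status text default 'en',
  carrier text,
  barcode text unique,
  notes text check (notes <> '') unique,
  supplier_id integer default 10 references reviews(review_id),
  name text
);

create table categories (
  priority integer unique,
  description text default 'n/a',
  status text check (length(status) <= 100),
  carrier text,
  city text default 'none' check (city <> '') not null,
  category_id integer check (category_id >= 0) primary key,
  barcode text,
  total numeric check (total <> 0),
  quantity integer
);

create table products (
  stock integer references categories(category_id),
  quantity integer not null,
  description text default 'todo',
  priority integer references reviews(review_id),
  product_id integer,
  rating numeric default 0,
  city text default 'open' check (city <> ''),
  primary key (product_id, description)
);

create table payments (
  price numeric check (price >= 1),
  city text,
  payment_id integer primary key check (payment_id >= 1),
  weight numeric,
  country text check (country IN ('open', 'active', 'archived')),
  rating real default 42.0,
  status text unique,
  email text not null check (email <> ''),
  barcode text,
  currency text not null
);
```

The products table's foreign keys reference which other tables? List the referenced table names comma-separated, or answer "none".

- stock REFERENCES categories(category_id).
- priority REFERENCES reviews(review_id).

categories, reviews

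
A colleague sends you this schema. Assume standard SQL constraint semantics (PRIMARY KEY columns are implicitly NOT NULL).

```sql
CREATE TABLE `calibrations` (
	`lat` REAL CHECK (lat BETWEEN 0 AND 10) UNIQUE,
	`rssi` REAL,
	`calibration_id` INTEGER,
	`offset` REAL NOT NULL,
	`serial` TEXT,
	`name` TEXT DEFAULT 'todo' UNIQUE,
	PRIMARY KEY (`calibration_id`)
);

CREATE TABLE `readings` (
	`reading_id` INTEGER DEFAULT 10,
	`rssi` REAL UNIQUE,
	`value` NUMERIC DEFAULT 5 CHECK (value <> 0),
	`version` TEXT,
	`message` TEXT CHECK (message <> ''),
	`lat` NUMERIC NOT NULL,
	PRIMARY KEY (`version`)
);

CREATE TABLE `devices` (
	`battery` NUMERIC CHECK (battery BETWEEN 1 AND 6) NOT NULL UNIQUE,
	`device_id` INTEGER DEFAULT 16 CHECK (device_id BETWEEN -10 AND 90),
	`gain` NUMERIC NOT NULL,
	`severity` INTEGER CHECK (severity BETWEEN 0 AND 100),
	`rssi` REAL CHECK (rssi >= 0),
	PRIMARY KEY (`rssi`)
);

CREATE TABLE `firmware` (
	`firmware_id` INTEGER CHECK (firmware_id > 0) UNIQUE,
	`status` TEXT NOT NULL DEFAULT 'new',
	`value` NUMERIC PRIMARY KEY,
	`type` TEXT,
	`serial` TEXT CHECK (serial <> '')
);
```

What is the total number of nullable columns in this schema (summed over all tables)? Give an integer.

calibrations: 4 nullable (lat, rssi, serial, name — PK (calibration_id) and explicit NOT NULL columns excluded).
readings: 4 nullable (reading_id, rssi, value, message — PK (version) and explicit NOT NULL columns excluded).
devices: 2 nullable (device_id, severity — PK (rssi) and explicit NOT NULL columns excluded).
firmware: 3 nullable (firmware_id, type, serial — PK (value) and explicit NOT NULL columns excluded).
Total: 4 + 4 + 2 + 3 = 13.

13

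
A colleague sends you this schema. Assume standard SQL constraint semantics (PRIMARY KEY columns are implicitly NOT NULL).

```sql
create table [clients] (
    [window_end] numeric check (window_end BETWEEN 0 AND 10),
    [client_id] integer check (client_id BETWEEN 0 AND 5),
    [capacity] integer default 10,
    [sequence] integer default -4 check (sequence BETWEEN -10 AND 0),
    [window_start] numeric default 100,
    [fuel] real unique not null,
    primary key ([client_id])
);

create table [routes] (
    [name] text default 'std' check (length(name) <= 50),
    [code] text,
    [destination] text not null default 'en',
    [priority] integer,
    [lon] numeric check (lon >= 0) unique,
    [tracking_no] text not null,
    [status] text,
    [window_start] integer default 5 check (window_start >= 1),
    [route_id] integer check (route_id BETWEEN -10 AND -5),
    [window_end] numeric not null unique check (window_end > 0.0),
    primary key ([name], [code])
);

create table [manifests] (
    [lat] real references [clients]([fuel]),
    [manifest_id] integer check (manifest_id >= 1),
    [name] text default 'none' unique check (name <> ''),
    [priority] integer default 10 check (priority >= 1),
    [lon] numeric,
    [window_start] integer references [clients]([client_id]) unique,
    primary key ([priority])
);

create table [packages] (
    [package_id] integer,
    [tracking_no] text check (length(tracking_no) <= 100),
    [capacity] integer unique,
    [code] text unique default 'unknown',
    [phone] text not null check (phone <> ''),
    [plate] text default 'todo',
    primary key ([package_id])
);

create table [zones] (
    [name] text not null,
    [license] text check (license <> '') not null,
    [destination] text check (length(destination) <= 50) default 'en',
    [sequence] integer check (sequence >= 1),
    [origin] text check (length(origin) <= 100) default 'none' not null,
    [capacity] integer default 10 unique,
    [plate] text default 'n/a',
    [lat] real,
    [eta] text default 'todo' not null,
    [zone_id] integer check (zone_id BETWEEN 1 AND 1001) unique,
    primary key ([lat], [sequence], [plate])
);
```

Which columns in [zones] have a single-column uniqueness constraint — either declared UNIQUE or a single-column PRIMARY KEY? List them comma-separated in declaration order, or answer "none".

capacity, zone_id

- name: no UNIQUE or single-column PK constraint.
- license: no UNIQUE or single-column PK constraint.
- destination: no UNIQUE or single-column PK constraint.
- sequence: part of a composite PRIMARY KEY — only the tuple is unique, not this column on its own.
- origin: no UNIQUE or single-column PK constraint.
- capacity: declared UNIQUE → unique.
- plate: part of a composite PRIMARY KEY — only the tuple is unique, not this column on its own.
- lat: part of a composite PRIMARY KEY — only the tuple is unique, not this column on its own.
- eta: no UNIQUE or single-column PK constraint.
- zone_id: declared UNIQUE → unique.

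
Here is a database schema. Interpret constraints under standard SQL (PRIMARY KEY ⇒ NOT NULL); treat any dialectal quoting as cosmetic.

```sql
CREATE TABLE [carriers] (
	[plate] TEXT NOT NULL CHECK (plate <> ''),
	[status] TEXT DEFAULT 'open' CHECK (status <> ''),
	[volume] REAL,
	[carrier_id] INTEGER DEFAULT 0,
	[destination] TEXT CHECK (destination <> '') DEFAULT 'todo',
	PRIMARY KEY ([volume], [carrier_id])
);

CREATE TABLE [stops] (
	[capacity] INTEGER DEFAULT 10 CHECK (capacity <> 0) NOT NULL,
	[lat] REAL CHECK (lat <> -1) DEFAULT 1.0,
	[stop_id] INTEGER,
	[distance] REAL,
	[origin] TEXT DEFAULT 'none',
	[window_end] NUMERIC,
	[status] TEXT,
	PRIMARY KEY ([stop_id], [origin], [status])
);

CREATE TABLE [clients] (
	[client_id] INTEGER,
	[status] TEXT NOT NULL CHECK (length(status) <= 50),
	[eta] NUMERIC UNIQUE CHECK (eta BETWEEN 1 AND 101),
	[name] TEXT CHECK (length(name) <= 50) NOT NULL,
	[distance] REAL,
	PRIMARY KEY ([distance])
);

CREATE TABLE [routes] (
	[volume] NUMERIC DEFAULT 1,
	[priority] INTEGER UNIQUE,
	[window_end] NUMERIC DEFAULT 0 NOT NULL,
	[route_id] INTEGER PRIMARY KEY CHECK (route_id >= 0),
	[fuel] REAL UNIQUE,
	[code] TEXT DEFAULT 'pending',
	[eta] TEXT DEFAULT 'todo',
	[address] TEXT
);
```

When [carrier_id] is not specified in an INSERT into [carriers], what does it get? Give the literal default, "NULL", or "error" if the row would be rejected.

0

carrier_id has an explicit DEFAULT 0.
When the column is omitted from an INSERT, that default is used.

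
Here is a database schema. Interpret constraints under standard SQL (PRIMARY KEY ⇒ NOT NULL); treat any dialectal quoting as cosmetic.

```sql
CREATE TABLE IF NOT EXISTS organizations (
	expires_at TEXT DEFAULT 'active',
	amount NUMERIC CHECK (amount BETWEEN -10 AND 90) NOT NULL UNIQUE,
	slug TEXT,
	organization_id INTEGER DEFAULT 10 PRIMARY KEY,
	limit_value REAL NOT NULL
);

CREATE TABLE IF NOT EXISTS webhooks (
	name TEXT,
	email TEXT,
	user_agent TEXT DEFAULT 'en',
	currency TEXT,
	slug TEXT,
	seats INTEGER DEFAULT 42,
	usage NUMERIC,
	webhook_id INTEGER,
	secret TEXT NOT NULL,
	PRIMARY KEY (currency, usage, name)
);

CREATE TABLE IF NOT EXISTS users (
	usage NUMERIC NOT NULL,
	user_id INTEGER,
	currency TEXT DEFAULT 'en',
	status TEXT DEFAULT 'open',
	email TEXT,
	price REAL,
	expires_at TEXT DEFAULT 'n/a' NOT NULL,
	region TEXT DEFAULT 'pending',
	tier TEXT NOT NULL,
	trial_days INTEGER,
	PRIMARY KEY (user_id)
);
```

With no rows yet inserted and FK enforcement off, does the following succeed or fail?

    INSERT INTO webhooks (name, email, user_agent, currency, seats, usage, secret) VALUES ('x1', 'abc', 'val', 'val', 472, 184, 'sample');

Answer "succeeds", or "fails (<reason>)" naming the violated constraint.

NOT NULL columns: currency is supplied; name is supplied; secret is supplied; usage is supplied.
No constraint is violated.

succeeds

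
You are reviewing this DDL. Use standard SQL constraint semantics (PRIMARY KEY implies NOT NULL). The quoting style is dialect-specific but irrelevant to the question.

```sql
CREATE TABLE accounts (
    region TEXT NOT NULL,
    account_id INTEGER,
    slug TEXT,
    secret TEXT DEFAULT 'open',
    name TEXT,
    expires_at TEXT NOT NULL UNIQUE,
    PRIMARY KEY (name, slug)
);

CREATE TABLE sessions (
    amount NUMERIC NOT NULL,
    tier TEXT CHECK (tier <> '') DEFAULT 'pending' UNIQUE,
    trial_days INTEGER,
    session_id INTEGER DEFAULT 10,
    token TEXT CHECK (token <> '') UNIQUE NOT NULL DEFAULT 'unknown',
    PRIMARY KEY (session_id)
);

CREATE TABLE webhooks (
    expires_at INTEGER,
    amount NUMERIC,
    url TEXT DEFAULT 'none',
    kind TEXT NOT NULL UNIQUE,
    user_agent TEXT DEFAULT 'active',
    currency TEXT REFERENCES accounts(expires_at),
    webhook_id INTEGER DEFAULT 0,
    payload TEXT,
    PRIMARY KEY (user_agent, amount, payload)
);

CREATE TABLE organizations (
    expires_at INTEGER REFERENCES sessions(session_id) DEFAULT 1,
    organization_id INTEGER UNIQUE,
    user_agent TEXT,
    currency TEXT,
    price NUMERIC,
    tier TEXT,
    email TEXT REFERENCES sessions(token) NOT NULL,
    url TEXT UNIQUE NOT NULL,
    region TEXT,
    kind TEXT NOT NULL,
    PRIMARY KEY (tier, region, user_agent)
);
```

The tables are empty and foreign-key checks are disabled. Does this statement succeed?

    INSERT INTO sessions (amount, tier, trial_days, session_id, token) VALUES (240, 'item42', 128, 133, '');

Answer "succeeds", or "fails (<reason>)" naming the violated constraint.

fails (CHECK on token)

The value '' for token violates CHECK (token <> '').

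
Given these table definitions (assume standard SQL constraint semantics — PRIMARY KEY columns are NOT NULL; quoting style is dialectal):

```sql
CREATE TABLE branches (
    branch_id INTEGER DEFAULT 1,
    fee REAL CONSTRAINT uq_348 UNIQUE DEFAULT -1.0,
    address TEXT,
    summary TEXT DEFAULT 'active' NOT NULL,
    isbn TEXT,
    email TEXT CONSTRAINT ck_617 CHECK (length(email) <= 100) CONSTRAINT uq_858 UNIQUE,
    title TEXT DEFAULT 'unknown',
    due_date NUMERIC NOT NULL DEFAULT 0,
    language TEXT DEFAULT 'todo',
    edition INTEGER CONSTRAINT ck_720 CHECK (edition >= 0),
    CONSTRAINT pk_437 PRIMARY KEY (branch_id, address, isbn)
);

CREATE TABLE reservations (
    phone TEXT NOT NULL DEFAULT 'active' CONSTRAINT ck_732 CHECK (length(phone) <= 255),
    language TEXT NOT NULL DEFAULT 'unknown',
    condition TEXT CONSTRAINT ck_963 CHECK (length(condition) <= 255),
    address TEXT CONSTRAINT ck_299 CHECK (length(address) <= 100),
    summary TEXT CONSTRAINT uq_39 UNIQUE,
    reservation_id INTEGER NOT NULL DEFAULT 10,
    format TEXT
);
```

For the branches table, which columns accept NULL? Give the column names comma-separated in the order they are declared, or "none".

- branch_id: part of the PRIMARY KEY, which implies NOT NULL → not nullable.
- fee: UNIQUE does not imply NOT NULL → nullable.
- address: part of the PRIMARY KEY, which implies NOT NULL → not nullable.
- summary: declared NOT NULL → not nullable.
- isbn: part of the PRIMARY KEY, which implies NOT NULL → not nullable.
- email: CHECK does not forbid NULL (a CHECK constraint passes when its expression is NULL) → nullable.
- title: DEFAULT only fills an omitted column; an explicit NULL is still allowed → nullable.
- due_date: declared NOT NULL → not nullable.
- language: DEFAULT only fills an omitted column; an explicit NULL is still allowed → nullable.
- edition: CHECK does not forbid NULL (a CHECK constraint passes when its expression is NULL) → nullable.

fee, email, title, language, edition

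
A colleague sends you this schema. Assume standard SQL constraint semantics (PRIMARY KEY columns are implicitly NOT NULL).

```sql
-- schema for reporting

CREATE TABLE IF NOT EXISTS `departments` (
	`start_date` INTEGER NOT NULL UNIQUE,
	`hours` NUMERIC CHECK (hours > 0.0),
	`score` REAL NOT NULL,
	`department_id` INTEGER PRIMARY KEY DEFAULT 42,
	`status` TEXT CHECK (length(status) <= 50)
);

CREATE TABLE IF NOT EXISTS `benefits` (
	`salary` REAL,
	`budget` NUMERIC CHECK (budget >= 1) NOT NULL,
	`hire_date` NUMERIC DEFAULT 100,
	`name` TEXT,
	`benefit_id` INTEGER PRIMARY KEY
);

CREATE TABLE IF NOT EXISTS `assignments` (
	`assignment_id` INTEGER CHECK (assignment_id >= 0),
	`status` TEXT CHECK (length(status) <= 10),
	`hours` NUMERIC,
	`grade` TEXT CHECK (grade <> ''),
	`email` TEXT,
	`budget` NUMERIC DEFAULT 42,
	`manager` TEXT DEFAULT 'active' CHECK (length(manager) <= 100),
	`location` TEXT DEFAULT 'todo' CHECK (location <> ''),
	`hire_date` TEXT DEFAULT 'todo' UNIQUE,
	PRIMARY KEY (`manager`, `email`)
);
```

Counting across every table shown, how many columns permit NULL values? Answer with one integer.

12

departments: 2 nullable (hours, status — PK (department_id) and explicit NOT NULL columns excluded).
benefits: 3 nullable (salary, hire_date, name — PK (benefit_id) and explicit NOT NULL columns excluded).
assignments: 7 nullable (assignment_id, status, hours, grade, budget, location, hire_date — PK (manager, email) and explicit NOT NULL columns excluded).
Total: 2 + 3 + 7 = 12.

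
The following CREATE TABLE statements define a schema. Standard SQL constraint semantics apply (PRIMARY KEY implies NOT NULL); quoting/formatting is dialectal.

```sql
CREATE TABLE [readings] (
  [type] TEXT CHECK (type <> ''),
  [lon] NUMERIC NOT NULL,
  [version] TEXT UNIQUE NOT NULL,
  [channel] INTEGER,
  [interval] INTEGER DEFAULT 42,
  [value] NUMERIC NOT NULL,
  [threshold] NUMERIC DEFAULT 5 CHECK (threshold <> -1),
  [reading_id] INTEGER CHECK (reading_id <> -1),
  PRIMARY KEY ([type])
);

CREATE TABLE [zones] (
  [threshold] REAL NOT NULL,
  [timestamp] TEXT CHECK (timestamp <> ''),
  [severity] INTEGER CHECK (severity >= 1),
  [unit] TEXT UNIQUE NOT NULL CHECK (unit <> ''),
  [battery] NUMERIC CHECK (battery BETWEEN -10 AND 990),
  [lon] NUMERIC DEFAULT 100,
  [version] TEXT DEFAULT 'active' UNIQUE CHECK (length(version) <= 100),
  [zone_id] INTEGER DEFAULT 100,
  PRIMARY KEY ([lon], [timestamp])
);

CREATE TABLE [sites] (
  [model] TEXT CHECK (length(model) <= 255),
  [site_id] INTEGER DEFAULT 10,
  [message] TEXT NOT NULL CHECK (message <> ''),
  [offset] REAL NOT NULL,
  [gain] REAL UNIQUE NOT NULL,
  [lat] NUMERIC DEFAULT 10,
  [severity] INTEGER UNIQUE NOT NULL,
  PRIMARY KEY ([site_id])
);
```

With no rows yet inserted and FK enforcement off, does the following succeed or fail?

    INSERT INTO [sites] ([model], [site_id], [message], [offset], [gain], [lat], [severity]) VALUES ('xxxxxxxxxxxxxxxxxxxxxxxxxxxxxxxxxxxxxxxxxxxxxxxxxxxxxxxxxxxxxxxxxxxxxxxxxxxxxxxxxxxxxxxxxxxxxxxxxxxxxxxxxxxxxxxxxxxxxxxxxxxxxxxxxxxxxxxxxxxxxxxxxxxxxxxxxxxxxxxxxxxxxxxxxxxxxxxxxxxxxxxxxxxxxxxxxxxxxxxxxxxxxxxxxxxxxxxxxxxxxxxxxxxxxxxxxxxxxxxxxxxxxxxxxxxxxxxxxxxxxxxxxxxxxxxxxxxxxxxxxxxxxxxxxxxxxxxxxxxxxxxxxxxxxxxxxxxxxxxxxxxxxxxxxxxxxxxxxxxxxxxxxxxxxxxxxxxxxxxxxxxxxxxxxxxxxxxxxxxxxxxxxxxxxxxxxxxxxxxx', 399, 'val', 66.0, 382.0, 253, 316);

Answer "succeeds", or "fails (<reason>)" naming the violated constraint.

The value 'xxxxxxxxxxxxxxxxxxxxxxxxxxxxxxxxxxxxxxxxxxxxxxxxxxxxxxxxxxxxxxxxxxxxxxxxxxxxxxxxxxxxxxxxxxxxxxxxxxxxxxxxxxxxxxxxxxxxxxxxxxxxxxxxxxxxxxxxxxxxxxxxxxxxxxxxxxxxxxxxxxxxxxxxxxxxxxxxxxxxxxxxxxxxxxxxxxxxxxxxxxxxxxxxxxxxxxxxxxxxxxxxxxxxxxxxxxxxxxxxxxxxxxxxxxxxxxxxxxxxxxxxxxxxxxxxxxxxxxxxxxxxxxxxxxxxxxxxxxxxxxxxxxxxxxxxxxxxxxxxxxxxxxxxxxxxxxxxxxxxxxxxxxxxxxxxxxxxxxxxxxxxxxxxxxxxxxxxxxxxxxxxxxxxxxxxxxxxxxxx' for model violates CHECK (length(model) <= 255).

fails (CHECK on model)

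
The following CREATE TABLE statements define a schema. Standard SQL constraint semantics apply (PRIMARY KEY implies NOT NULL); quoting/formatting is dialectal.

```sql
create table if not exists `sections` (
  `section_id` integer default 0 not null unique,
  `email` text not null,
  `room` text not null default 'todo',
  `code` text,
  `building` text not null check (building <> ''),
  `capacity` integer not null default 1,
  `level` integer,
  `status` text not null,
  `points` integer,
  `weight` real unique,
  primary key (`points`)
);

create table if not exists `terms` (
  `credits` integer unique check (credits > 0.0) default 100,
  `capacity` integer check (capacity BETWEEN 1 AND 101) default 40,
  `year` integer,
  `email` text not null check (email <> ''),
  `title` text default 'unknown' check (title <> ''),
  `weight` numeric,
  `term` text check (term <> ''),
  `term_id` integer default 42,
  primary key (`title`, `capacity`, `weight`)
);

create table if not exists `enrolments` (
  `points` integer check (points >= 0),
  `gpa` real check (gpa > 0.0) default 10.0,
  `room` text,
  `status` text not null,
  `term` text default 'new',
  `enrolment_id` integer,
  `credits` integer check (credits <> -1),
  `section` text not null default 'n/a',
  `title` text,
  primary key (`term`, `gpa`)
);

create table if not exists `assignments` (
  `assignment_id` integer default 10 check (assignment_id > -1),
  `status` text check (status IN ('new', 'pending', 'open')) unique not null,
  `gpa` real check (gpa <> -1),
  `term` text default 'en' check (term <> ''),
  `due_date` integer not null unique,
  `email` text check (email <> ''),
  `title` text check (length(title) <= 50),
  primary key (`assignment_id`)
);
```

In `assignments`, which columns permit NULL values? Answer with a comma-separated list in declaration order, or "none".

- assignment_id: part of the PRIMARY KEY, which implies NOT NULL → not nullable.
- status: declared NOT NULL → not nullable.
- gpa: CHECK does not forbid NULL (a CHECK constraint passes when its expression is NULL) → nullable.
- term: CHECK does not forbid NULL (a CHECK constraint passes when its expression is NULL) → nullable.
- due_date: declared NOT NULL → not nullable.
- email: CHECK does not forbid NULL (a CHECK constraint passes when its expression is NULL) → nullable.
- title: CHECK does not forbid NULL (a CHECK constraint passes when its expression is NULL) → nullable.

gpa, term, email, title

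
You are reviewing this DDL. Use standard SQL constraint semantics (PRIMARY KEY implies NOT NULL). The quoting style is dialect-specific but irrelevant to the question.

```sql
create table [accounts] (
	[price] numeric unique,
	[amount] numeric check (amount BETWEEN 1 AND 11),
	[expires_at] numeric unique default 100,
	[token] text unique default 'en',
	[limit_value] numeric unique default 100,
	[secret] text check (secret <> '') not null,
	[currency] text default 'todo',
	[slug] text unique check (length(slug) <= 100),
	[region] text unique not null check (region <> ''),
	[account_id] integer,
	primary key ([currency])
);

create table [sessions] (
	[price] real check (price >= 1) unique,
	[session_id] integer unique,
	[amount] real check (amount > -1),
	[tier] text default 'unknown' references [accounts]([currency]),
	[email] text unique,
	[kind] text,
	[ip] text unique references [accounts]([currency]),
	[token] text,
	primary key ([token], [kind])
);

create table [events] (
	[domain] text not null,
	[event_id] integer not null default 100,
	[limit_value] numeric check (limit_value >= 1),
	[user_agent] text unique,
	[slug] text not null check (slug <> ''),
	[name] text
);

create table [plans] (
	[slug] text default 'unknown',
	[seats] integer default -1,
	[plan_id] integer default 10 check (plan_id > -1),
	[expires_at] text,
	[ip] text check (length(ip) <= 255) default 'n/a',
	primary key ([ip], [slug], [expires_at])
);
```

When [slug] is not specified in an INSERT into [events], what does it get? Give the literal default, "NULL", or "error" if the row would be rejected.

error

slug has no DEFAULT clause.
Omitting it would insert NULL, but it is declared NOT NULL, so the INSERT fails.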